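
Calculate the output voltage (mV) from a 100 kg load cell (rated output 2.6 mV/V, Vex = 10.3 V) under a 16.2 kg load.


Vout = rated_output * Vex * (load / capacity).
Vout = 2.6 * 10.3 * (16.2 / 100)
Vout = 2.6 * 10.3 * 0.162
Vout = 4.338 mV

4.338 mV


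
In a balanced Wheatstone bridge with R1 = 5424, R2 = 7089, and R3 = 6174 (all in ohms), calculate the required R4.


At balance: R1*R4 = R2*R3, so R4 = R2*R3/R1.
R4 = 7089 * 6174 / 5424
R4 = 43767486 / 5424
R4 = 8069.23 ohm

8069.23 ohm


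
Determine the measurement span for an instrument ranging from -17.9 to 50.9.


Span = upper range - lower range.
Span = 50.9 - (-17.9)
Span = 68.8

68.8


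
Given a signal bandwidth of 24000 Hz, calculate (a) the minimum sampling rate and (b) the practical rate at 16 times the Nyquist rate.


By Nyquist theorem, fs_min = 2 * fmax.
fs_min = 2 * 24000 = 48000 Hz
Practical rate = 16 * fs_min = 16 * 48000 = 768000 Hz

fs_min = 48000 Hz, fs_practical = 768000 Hz


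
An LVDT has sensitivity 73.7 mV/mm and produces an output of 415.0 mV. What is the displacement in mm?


Displacement = Vout / sensitivity.
d = 415.0 / 73.7
d = 5.631 mm

5.631 mm


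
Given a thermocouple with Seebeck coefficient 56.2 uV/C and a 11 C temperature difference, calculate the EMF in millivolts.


The thermocouple output V = sensitivity * dT.
V = 56.2 uV/C * 11 C
V = 618.2 uV
V = 0.618 mV

0.618 mV


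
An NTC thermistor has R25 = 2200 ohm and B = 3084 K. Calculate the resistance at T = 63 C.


NTC thermistor equation: Rt = R25 * exp(B * (1/T - 1/T25)).
T in Kelvin: 336.15 K, T25 = 298.15 K
1/T - 1/T25 = 1/336.15 - 1/298.15 = -0.00037915
B * (1/T - 1/T25) = 3084 * -0.00037915 = -1.1693
Rt = 2200 * exp(-1.1693) = 683.3 ohm

683.3 ohm


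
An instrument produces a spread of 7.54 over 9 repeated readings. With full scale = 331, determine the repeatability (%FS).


Repeatability = (spread / full scale) * 100%.
R = (7.54 / 331) * 100
R = 2.278 %FS

2.278 %FS


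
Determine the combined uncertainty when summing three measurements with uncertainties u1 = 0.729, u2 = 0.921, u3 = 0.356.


For a sum of independent quantities, uc = sqrt(u1^2 + u2^2 + u3^2).
uc = sqrt(0.729^2 + 0.921^2 + 0.356^2)
uc = sqrt(0.531441 + 0.848241 + 0.126736)
uc = 1.2274

1.2274


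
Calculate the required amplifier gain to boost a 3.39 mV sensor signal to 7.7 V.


Gain = Vout / Vin (converting to same units).
G = 7.7 V / 3.39 mV
G = 7700.0 mV / 3.39 mV
G = 2271.39

2271.39


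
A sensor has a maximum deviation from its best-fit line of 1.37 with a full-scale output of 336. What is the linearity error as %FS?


Linearity error = (max deviation / full scale) * 100%.
Linearity = (1.37 / 336) * 100
Linearity = 0.408 %FS

0.408 %FS


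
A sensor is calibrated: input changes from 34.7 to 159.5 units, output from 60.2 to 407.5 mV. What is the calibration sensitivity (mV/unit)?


Sensitivity = (y2 - y1) / (x2 - x1).
S = (407.5 - 60.2) / (159.5 - 34.7)
S = 347.3 / 124.8
S = 2.7829 mV/unit

2.7829 mV/unit


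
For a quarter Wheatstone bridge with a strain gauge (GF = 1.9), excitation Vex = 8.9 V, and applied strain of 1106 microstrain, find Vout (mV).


Quarter bridge output: Vout = (GF * epsilon * Vex) / 4.
Vout = (1.9 * 1106e-6 * 8.9) / 4
Vout = 0.01870246 / 4 V
Vout = 0.00467562 V = 4.6756 mV

4.6756 mV


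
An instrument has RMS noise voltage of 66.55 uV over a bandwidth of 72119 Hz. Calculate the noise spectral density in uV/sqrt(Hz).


Noise spectral density = Vrms / sqrt(BW).
NSD = 66.55 / sqrt(72119)
NSD = 66.55 / 268.5498
NSD = 0.2478 uV/sqrt(Hz)

0.2478 uV/sqrt(Hz)


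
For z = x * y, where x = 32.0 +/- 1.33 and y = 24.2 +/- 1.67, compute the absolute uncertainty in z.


For a product z = x*y, the relative uncertainty is:
uz/z = sqrt((ux/x)^2 + (uy/y)^2)
Relative uncertainties: ux/x = 1.33/32.0 = 0.041563
uy/y = 1.67/24.2 = 0.069008
z = 32.0 * 24.2 = 774.4
uz = 774.4 * sqrt(0.041563^2 + 0.069008^2) = 62.384

62.384


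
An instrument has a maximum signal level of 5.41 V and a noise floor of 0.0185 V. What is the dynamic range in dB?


Dynamic range = 20 * log10(Vmax / Vnoise).
DR = 20 * log10(5.41 / 0.0185)
DR = 20 * log10(292.43)
DR = 49.32 dB

49.32 dB


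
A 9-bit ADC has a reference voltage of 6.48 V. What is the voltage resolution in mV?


The resolution (LSB) of an ADC is Vref / 2^n.
LSB = 6.48 / 2^9
LSB = 6.48 / 512
LSB = 0.01265625 V = 12.65625 mV

12.65625 mV


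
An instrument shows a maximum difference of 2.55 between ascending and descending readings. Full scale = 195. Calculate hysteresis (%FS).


Hysteresis = (max difference / full scale) * 100%.
H = (2.55 / 195) * 100
H = 1.308 %FS

1.308 %FS


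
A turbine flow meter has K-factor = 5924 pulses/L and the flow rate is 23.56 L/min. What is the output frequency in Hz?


Frequency = K * Q / 60 (converting L/min to L/s).
f = 5924 * 23.56 / 60
f = 139569.44 / 60
f = 2326.16 Hz

2326.16 Hz


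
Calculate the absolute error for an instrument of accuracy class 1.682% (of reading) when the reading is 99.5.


Absolute error = (accuracy% / 100) * reading.
Error = (1.682 / 100) * 99.5
Error = 0.01682 * 99.5
Error = 1.6736

1.6736


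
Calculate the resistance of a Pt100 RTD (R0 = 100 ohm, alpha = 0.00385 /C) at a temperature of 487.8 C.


The RTD equation: Rt = R0 * (1 + alpha * T).
Rt = 100 * (1 + 0.00385 * 487.8)
Rt = 100 * (1 + 1.87803)
Rt = 100 * 2.87803
Rt = 287.803 ohm

287.803 ohm


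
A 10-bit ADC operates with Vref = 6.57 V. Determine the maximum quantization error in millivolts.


The maximum quantization error is +/- LSB/2.
LSB = Vref / 2^n = 6.57 / 1024 = 0.00641602 V
Max error = LSB / 2 = 0.00641602 / 2 = 0.00320801 V
Max error = 3.208 mV

3.208 mV


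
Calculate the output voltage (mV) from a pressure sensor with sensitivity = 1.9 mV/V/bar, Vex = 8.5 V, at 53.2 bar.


Output = sensitivity * Vex * P.
Vout = 1.9 * 8.5 * 53.2
Vout = 16.15 * 53.2
Vout = 859.18 mV

859.18 mV


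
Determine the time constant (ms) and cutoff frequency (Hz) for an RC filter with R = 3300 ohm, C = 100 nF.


Time constant: tau = R * C.
tau = 3300 * 1.00e-07 = 0.00033 s
tau = 0.33 ms
Cutoff frequency: fc = 1 / (2*pi*R*C).
fc = 1 / (2*pi*0.00033) = 482.29 Hz

tau = 0.33 ms, fc = 482.29 Hz


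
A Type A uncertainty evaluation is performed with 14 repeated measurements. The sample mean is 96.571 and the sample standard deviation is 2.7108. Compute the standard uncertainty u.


The standard uncertainty for Type A evaluation is u = s / sqrt(n).
u = 2.7108 / sqrt(14)
u = 2.7108 / 3.7417
u = 0.7245

0.7245


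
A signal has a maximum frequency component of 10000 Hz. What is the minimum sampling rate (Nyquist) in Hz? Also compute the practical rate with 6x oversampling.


By Nyquist theorem, fs_min = 2 * fmax.
fs_min = 2 * 10000 = 20000 Hz
Practical rate = 6 * fs_min = 6 * 20000 = 120000 Hz

fs_min = 20000 Hz, fs_practical = 120000 Hz


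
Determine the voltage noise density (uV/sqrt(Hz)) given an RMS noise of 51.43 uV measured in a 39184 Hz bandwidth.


Noise spectral density = Vrms / sqrt(BW).
NSD = 51.43 / sqrt(39184)
NSD = 51.43 / 197.9495
NSD = 0.2598 uV/sqrt(Hz)

0.2598 uV/sqrt(Hz)


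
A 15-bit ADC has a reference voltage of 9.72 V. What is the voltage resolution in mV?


The resolution (LSB) of an ADC is Vref / 2^n.
LSB = 9.72 / 2^15
LSB = 9.72 / 32768
LSB = 0.00029663 V = 0.29663086 mV

0.29663086 mV


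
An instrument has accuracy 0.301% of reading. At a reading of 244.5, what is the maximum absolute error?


Absolute error = (accuracy% / 100) * reading.
Error = (0.301 / 100) * 244.5
Error = 0.00301 * 244.5
Error = 0.7359

0.7359


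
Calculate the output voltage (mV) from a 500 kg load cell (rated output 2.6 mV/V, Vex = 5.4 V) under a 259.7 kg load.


Vout = rated_output * Vex * (load / capacity).
Vout = 2.6 * 5.4 * (259.7 / 500)
Vout = 2.6 * 5.4 * 0.5194
Vout = 7.292 mV

7.292 mV


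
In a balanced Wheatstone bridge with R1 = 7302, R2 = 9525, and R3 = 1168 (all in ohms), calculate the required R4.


At balance: R1*R4 = R2*R3, so R4 = R2*R3/R1.
R4 = 9525 * 1168 / 7302
R4 = 11125200 / 7302
R4 = 1523.58 ohm

1523.58 ohm


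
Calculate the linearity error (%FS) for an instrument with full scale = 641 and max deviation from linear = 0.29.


Linearity error = (max deviation / full scale) * 100%.
Linearity = (0.29 / 641) * 100
Linearity = 0.045 %FS

0.045 %FS


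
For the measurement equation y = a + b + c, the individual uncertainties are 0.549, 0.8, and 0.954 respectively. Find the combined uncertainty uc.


For a sum of independent quantities, uc = sqrt(u1^2 + u2^2 + u3^2).
uc = sqrt(0.549^2 + 0.8^2 + 0.954^2)
uc = sqrt(0.301401 + 0.64 + 0.910116)
uc = 1.3607

1.3607


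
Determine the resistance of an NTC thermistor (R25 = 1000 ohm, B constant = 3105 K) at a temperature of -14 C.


NTC thermistor equation: Rt = R25 * exp(B * (1/T - 1/T25)).
T in Kelvin: 259.15 K, T25 = 298.15 K
1/T - 1/T25 = 1/259.15 - 1/298.15 = 0.00050475
B * (1/T - 1/T25) = 3105 * 0.00050475 = 1.5673
Rt = 1000 * exp(1.5673) = 4793.5 ohm

4793.5 ohm


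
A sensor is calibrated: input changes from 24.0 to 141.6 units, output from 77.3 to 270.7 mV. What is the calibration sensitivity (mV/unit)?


Sensitivity = (y2 - y1) / (x2 - x1).
S = (270.7 - 77.3) / (141.6 - 24.0)
S = 193.4 / 117.6
S = 1.6446 mV/unit

1.6446 mV/unit


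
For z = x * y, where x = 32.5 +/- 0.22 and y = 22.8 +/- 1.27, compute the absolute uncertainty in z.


For a product z = x*y, the relative uncertainty is:
uz/z = sqrt((ux/x)^2 + (uy/y)^2)
Relative uncertainties: ux/x = 0.22/32.5 = 0.006769
uy/y = 1.27/22.8 = 0.055702
z = 32.5 * 22.8 = 741.0
uz = 741.0 * sqrt(0.006769^2 + 0.055702^2) = 41.579

41.579


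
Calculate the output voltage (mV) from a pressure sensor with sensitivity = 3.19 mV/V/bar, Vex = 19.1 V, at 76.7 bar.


Output = sensitivity * Vex * P.
Vout = 3.19 * 19.1 * 76.7
Vout = 60.929 * 76.7
Vout = 4673.25 mV

4673.25 mV


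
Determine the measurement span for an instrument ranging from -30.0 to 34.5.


Span = upper range - lower range.
Span = 34.5 - (-30.0)
Span = 64.5

64.5


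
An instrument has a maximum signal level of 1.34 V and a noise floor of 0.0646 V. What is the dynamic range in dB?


Dynamic range = 20 * log10(Vmax / Vnoise).
DR = 20 * log10(1.34 / 0.0646)
DR = 20 * log10(20.74)
DR = 26.34 dB

26.34 dB


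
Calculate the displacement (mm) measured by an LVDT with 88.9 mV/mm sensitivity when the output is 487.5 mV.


Displacement = Vout / sensitivity.
d = 487.5 / 88.9
d = 5.484 mm

5.484 mm


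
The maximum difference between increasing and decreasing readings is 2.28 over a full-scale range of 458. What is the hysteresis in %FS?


Hysteresis = (max difference / full scale) * 100%.
H = (2.28 / 458) * 100
H = 0.498 %FS

0.498 %FS


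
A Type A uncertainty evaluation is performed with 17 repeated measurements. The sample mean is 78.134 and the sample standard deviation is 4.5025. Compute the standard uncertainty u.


The standard uncertainty for Type A evaluation is u = s / sqrt(n).
u = 4.5025 / sqrt(17)
u = 4.5025 / 4.1231
u = 1.092

1.092


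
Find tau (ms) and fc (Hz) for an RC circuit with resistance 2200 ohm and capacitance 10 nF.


Time constant: tau = R * C.
tau = 2200 * 1.00e-08 = 2.2e-05 s
tau = 0.022 ms
Cutoff frequency: fc = 1 / (2*pi*R*C).
fc = 1 / (2*pi*2.2e-05) = 7234.32 Hz

tau = 0.022 ms, fc = 7234.32 Hz


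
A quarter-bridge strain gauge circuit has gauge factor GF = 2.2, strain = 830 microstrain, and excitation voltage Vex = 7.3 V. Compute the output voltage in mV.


Quarter bridge output: Vout = (GF * epsilon * Vex) / 4.
Vout = (2.2 * 830e-6 * 7.3) / 4
Vout = 0.0133298 / 4 V
Vout = 0.00333245 V = 3.3325 mV

3.3325 mV


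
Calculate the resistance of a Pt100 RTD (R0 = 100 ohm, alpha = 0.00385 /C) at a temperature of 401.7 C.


The RTD equation: Rt = R0 * (1 + alpha * T).
Rt = 100 * (1 + 0.00385 * 401.7)
Rt = 100 * (1 + 1.546545)
Rt = 100 * 2.546545
Rt = 254.655 ohm

254.655 ohm


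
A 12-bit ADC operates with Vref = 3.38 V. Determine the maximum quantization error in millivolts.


The maximum quantization error is +/- LSB/2.
LSB = Vref / 2^n = 3.38 / 4096 = 0.0008252 V
Max error = LSB / 2 = 0.0008252 / 2 = 0.0004126 V
Max error = 0.4126 mV

0.4126 mV


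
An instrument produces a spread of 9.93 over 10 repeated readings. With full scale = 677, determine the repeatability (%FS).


Repeatability = (spread / full scale) * 100%.
R = (9.93 / 677) * 100
R = 1.467 %FS

1.467 %FS


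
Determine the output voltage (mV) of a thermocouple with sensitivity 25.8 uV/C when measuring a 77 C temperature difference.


The thermocouple output V = sensitivity * dT.
V = 25.8 uV/C * 77 C
V = 1986.6 uV
V = 1.987 mV

1.987 mV


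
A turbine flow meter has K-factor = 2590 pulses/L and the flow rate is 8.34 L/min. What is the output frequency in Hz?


Frequency = K * Q / 60 (converting L/min to L/s).
f = 2590 * 8.34 / 60
f = 21600.6 / 60
f = 360.01 Hz

360.01 Hz


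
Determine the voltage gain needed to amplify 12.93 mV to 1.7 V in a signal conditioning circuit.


Gain = Vout / Vin (converting to same units).
G = 1.7 V / 12.93 mV
G = 1700.0 mV / 12.93 mV
G = 131.48

131.48


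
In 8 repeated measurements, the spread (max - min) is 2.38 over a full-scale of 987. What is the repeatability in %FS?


Repeatability = (spread / full scale) * 100%.
R = (2.38 / 987) * 100
R = 0.241 %FS

0.241 %FS


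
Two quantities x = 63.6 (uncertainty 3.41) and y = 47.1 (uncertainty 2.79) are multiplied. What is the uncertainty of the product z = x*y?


For a product z = x*y, the relative uncertainty is:
uz/z = sqrt((ux/x)^2 + (uy/y)^2)
Relative uncertainties: ux/x = 3.41/63.6 = 0.053616
uy/y = 2.79/47.1 = 0.059236
z = 63.6 * 47.1 = 2995.6
uz = 2995.6 * sqrt(0.053616^2 + 0.059236^2) = 239.337

239.337


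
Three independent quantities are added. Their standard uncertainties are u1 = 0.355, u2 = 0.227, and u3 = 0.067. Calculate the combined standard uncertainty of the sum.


For a sum of independent quantities, uc = sqrt(u1^2 + u2^2 + u3^2).
uc = sqrt(0.355^2 + 0.227^2 + 0.067^2)
uc = sqrt(0.126025 + 0.051529 + 0.004489)
uc = 0.4267

0.4267


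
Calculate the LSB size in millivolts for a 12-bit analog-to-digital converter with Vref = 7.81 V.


The resolution (LSB) of an ADC is Vref / 2^n.
LSB = 7.81 / 2^12
LSB = 7.81 / 4096
LSB = 0.00190674 V = 1.90673828 mV

1.90673828 mV


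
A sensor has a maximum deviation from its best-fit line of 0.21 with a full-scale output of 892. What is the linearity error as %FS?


Linearity error = (max deviation / full scale) * 100%.
Linearity = (0.21 / 892) * 100
Linearity = 0.024 %FS

0.024 %FS


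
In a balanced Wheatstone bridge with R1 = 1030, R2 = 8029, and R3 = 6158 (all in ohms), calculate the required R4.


At balance: R1*R4 = R2*R3, so R4 = R2*R3/R1.
R4 = 8029 * 6158 / 1030
R4 = 49442582 / 1030
R4 = 48002.51 ohm

48002.51 ohm


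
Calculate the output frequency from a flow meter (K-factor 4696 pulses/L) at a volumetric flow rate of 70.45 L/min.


Frequency = K * Q / 60 (converting L/min to L/s).
f = 4696 * 70.45 / 60
f = 330833.2 / 60
f = 5513.89 Hz

5513.89 Hz


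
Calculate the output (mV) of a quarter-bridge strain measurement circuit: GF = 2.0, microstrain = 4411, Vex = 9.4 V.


Quarter bridge output: Vout = (GF * epsilon * Vex) / 4.
Vout = (2.0 * 4411e-6 * 9.4) / 4
Vout = 0.0829268 / 4 V
Vout = 0.0207317 V = 20.7317 mV

20.7317 mV


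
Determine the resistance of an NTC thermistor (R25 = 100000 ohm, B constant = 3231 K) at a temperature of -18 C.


NTC thermistor equation: Rt = R25 * exp(B * (1/T - 1/T25)).
T in Kelvin: 255.15 K, T25 = 298.15 K
1/T - 1/T25 = 1/255.15 - 1/298.15 = 0.00056525
B * (1/T - 1/T25) = 3231 * 0.00056525 = 1.8263
Rt = 100000 * exp(1.8263) = 621094.0 ohm

621094.0 ohm


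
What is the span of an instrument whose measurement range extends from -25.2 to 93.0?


Span = upper range - lower range.
Span = 93.0 - (-25.2)
Span = 118.2

118.2


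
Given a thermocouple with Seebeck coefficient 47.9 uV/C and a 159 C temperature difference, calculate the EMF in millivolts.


The thermocouple output V = sensitivity * dT.
V = 47.9 uV/C * 159 C
V = 7616.1 uV
V = 7.616 mV

7.616 mV


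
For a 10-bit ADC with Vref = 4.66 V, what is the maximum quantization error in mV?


The maximum quantization error is +/- LSB/2.
LSB = Vref / 2^n = 4.66 / 1024 = 0.00455078 V
Max error = LSB / 2 = 0.00455078 / 2 = 0.00227539 V
Max error = 2.2754 mV

2.2754 mV


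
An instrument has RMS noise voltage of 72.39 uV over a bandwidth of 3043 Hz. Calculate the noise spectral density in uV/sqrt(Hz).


Noise spectral density = Vrms / sqrt(BW).
NSD = 72.39 / sqrt(3043)
NSD = 72.39 / 55.1634
NSD = 1.3123 uV/sqrt(Hz)

1.3123 uV/sqrt(Hz)


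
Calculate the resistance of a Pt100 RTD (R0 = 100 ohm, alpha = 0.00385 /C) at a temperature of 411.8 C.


The RTD equation: Rt = R0 * (1 + alpha * T).
Rt = 100 * (1 + 0.00385 * 411.8)
Rt = 100 * (1 + 1.58543)
Rt = 100 * 2.58543
Rt = 258.543 ohm

258.543 ohm


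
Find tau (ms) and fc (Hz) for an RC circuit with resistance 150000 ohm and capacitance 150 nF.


Time constant: tau = R * C.
tau = 150000 * 1.50e-07 = 0.0225 s
tau = 22.5 ms
Cutoff frequency: fc = 1 / (2*pi*R*C).
fc = 1 / (2*pi*0.0225) = 7.07 Hz

tau = 22.5 ms, fc = 7.07 Hz


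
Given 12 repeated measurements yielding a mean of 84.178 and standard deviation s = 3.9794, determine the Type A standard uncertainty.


The standard uncertainty for Type A evaluation is u = s / sqrt(n).
u = 3.9794 / sqrt(12)
u = 3.9794 / 3.4641
u = 1.1488

1.1488


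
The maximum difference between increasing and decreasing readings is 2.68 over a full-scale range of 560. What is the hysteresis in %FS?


Hysteresis = (max difference / full scale) * 100%.
H = (2.68 / 560) * 100
H = 0.479 %FS

0.479 %FS


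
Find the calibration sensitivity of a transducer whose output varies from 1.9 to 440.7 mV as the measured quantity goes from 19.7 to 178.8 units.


Sensitivity = (y2 - y1) / (x2 - x1).
S = (440.7 - 1.9) / (178.8 - 19.7)
S = 438.8 / 159.1
S = 2.758 mV/unit

2.758 mV/unit


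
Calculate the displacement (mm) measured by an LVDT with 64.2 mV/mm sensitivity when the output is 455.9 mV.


Displacement = Vout / sensitivity.
d = 455.9 / 64.2
d = 7.101 mm

7.101 mm


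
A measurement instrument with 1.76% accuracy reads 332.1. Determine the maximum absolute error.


Absolute error = (accuracy% / 100) * reading.
Error = (1.76 / 100) * 332.1
Error = 0.0176 * 332.1
Error = 5.845

5.845


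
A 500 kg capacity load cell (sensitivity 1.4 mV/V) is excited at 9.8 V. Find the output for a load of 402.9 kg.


Vout = rated_output * Vex * (load / capacity).
Vout = 1.4 * 9.8 * (402.9 / 500)
Vout = 1.4 * 9.8 * 0.8058
Vout = 11.056 mV

11.056 mV


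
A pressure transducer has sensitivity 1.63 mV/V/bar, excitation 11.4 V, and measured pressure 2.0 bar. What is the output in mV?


Output = sensitivity * Vex * P.
Vout = 1.63 * 11.4 * 2.0
Vout = 18.582 * 2.0
Vout = 37.16 mV

37.16 mV


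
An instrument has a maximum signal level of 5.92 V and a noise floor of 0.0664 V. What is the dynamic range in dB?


Dynamic range = 20 * log10(Vmax / Vnoise).
DR = 20 * log10(5.92 / 0.0664)
DR = 20 * log10(89.16)
DR = 39.0 dB

39.0 dB


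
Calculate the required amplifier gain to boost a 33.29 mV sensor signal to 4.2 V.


Gain = Vout / Vin (converting to same units).
G = 4.2 V / 33.29 mV
G = 4200.0 mV / 33.29 mV
G = 126.16

126.16


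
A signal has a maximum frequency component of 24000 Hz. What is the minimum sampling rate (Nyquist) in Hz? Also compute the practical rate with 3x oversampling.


By Nyquist theorem, fs_min = 2 * fmax.
fs_min = 2 * 24000 = 48000 Hz
Practical rate = 3 * fs_min = 3 * 48000 = 144000 Hz

fs_min = 48000 Hz, fs_practical = 144000 Hz


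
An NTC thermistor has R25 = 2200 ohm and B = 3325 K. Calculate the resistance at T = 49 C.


NTC thermistor equation: Rt = R25 * exp(B * (1/T - 1/T25)).
T in Kelvin: 322.15 K, T25 = 298.15 K
1/T - 1/T25 = 1/322.15 - 1/298.15 = -0.00024987
B * (1/T - 1/T25) = 3325 * -0.00024987 = -0.8308
Rt = 2200 * exp(-0.8308) = 958.5 ohm

958.5 ohm


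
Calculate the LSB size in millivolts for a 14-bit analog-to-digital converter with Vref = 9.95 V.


The resolution (LSB) of an ADC is Vref / 2^n.
LSB = 9.95 / 2^14
LSB = 9.95 / 16384
LSB = 0.0006073 V = 0.6072998 mV

0.6072998 mV


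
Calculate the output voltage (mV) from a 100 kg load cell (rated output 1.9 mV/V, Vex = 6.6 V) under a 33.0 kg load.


Vout = rated_output * Vex * (load / capacity).
Vout = 1.9 * 6.6 * (33.0 / 100)
Vout = 1.9 * 6.6 * 0.33
Vout = 4.138 mV

4.138 mV


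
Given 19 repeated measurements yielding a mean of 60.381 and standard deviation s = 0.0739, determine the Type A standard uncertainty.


The standard uncertainty for Type A evaluation is u = s / sqrt(n).
u = 0.0739 / sqrt(19)
u = 0.0739 / 4.3589
u = 0.017

0.017


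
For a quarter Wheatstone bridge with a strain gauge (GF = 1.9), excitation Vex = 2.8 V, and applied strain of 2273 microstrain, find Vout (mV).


Quarter bridge output: Vout = (GF * epsilon * Vex) / 4.
Vout = (1.9 * 2273e-6 * 2.8) / 4
Vout = 0.01209236 / 4 V
Vout = 0.00302309 V = 3.0231 mV

3.0231 mV


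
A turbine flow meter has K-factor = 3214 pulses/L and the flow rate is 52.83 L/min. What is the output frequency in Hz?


Frequency = K * Q / 60 (converting L/min to L/s).
f = 3214 * 52.83 / 60
f = 169795.62 / 60
f = 2829.93 Hz

2829.93 Hz


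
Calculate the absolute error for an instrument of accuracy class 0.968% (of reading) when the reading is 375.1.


Absolute error = (accuracy% / 100) * reading.
Error = (0.968 / 100) * 375.1
Error = 0.00968 * 375.1
Error = 3.631

3.631


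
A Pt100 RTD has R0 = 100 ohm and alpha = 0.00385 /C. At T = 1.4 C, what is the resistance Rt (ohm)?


The RTD equation: Rt = R0 * (1 + alpha * T).
Rt = 100 * (1 + 0.00385 * 1.4)
Rt = 100 * (1 + 0.00539)
Rt = 100 * 1.00539
Rt = 100.539 ohm

100.539 ohm


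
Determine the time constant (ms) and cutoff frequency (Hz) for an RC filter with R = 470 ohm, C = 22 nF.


Time constant: tau = R * C.
tau = 470 * 2.20e-08 = 1.034e-05 s
tau = 0.0103 ms
Cutoff frequency: fc = 1 / (2*pi*R*C).
fc = 1 / (2*pi*1.034e-05) = 15392.16 Hz

tau = 0.0103 ms, fc = 15392.16 Hz


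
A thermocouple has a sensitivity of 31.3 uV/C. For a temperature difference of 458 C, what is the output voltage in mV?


The thermocouple output V = sensitivity * dT.
V = 31.3 uV/C * 458 C
V = 14335.4 uV
V = 14.335 mV

14.335 mV


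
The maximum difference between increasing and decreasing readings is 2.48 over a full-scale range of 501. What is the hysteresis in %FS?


Hysteresis = (max difference / full scale) * 100%.
H = (2.48 / 501) * 100
H = 0.495 %FS

0.495 %FS


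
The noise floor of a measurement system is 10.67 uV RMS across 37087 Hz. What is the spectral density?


Noise spectral density = Vrms / sqrt(BW).
NSD = 10.67 / sqrt(37087)
NSD = 10.67 / 192.5799
NSD = 0.0554 uV/sqrt(Hz)

0.0554 uV/sqrt(Hz)


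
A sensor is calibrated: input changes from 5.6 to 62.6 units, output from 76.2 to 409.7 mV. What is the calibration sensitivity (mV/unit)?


Sensitivity = (y2 - y1) / (x2 - x1).
S = (409.7 - 76.2) / (62.6 - 5.6)
S = 333.5 / 57.0
S = 5.8509 mV/unit

5.8509 mV/unit


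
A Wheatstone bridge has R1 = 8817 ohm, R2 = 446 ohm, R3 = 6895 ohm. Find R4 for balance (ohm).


At balance: R1*R4 = R2*R3, so R4 = R2*R3/R1.
R4 = 446 * 6895 / 8817
R4 = 3075170 / 8817
R4 = 348.78 ohm

348.78 ohm


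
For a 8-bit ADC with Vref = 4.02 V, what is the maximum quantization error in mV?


The maximum quantization error is +/- LSB/2.
LSB = Vref / 2^n = 4.02 / 256 = 0.01570312 V
Max error = LSB / 2 = 0.01570312 / 2 = 0.00785156 V
Max error = 7.8516 mV

7.8516 mV


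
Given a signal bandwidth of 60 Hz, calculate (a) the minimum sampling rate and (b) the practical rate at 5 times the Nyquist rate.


By Nyquist theorem, fs_min = 2 * fmax.
fs_min = 2 * 60 = 120 Hz
Practical rate = 5 * fs_min = 5 * 120 = 600 Hz

fs_min = 120 Hz, fs_practical = 600 Hz


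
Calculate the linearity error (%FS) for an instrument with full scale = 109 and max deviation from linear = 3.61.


Linearity error = (max deviation / full scale) * 100%.
Linearity = (3.61 / 109) * 100
Linearity = 3.312 %FS

3.312 %FS


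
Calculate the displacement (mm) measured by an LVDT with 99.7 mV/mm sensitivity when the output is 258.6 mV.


Displacement = Vout / sensitivity.
d = 258.6 / 99.7
d = 2.594 mm

2.594 mm


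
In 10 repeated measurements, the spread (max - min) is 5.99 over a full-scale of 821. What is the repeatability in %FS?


Repeatability = (spread / full scale) * 100%.
R = (5.99 / 821) * 100
R = 0.73 %FS

0.73 %FS


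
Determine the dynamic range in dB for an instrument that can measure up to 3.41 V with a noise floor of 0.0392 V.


Dynamic range = 20 * log10(Vmax / Vnoise).
DR = 20 * log10(3.41 / 0.0392)
DR = 20 * log10(86.99)
DR = 38.79 dB

38.79 dB


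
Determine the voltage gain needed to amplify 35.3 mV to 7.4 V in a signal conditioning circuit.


Gain = Vout / Vin (converting to same units).
G = 7.4 V / 35.3 mV
G = 7400.0 mV / 35.3 mV
G = 209.63

209.63


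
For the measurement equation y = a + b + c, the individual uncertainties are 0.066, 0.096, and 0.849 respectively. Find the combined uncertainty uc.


For a sum of independent quantities, uc = sqrt(u1^2 + u2^2 + u3^2).
uc = sqrt(0.066^2 + 0.096^2 + 0.849^2)
uc = sqrt(0.004356 + 0.009216 + 0.720801)
uc = 0.857

0.857


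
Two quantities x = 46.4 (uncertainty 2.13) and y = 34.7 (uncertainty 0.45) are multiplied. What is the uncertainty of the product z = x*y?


For a product z = x*y, the relative uncertainty is:
uz/z = sqrt((ux/x)^2 + (uy/y)^2)
Relative uncertainties: ux/x = 2.13/46.4 = 0.045905
uy/y = 0.45/34.7 = 0.012968
z = 46.4 * 34.7 = 1610.1
uz = 1610.1 * sqrt(0.045905^2 + 0.012968^2) = 76.804

76.804


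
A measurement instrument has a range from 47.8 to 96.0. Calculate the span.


Span = upper range - lower range.
Span = 96.0 - (47.8)
Span = 48.2

48.2


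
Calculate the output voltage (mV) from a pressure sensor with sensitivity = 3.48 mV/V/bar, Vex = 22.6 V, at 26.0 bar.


Output = sensitivity * Vex * P.
Vout = 3.48 * 22.6 * 26.0
Vout = 78.648 * 26.0
Vout = 2044.85 mV

2044.85 mV


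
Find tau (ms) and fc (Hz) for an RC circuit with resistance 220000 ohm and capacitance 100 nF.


Time constant: tau = R * C.
tau = 220000 * 1.00e-07 = 0.022 s
tau = 22.0 ms
Cutoff frequency: fc = 1 / (2*pi*R*C).
fc = 1 / (2*pi*0.022) = 7.23 Hz

tau = 22.0 ms, fc = 7.23 Hz


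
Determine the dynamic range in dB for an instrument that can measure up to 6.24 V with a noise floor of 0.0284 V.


Dynamic range = 20 * log10(Vmax / Vnoise).
DR = 20 * log10(6.24 / 0.0284)
DR = 20 * log10(219.72)
DR = 46.84 dB

46.84 dB


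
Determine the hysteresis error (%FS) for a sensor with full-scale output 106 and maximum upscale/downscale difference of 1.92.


Hysteresis = (max difference / full scale) * 100%.
H = (1.92 / 106) * 100
H = 1.811 %FS

1.811 %FS


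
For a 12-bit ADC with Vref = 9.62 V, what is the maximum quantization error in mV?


The maximum quantization error is +/- LSB/2.
LSB = Vref / 2^n = 9.62 / 4096 = 0.00234863 V
Max error = LSB / 2 = 0.00234863 / 2 = 0.00117432 V
Max error = 1.1743 mV

1.1743 mV


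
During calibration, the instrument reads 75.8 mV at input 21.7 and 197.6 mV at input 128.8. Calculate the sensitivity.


Sensitivity = (y2 - y1) / (x2 - x1).
S = (197.6 - 75.8) / (128.8 - 21.7)
S = 121.8 / 107.1
S = 1.1373 mV/unit

1.1373 mV/unit


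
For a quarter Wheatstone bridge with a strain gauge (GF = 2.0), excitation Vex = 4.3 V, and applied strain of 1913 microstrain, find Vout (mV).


Quarter bridge output: Vout = (GF * epsilon * Vex) / 4.
Vout = (2.0 * 1913e-6 * 4.3) / 4
Vout = 0.0164518 / 4 V
Vout = 0.00411295 V = 4.1129 mV

4.1129 mV


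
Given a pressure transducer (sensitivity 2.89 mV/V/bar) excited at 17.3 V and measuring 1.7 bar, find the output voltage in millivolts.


Output = sensitivity * Vex * P.
Vout = 2.89 * 17.3 * 1.7
Vout = 49.997 * 1.7
Vout = 84.99 mV

84.99 mV


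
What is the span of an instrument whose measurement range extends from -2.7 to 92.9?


Span = upper range - lower range.
Span = 92.9 - (-2.7)
Span = 95.6

95.6


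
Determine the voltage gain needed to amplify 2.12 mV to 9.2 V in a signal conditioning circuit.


Gain = Vout / Vin (converting to same units).
G = 9.2 V / 2.12 mV
G = 9200.0 mV / 2.12 mV
G = 4339.62

4339.62


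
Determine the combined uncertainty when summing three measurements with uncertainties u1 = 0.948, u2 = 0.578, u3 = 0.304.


For a sum of independent quantities, uc = sqrt(u1^2 + u2^2 + u3^2).
uc = sqrt(0.948^2 + 0.578^2 + 0.304^2)
uc = sqrt(0.898704 + 0.334084 + 0.092416)
uc = 1.1512

1.1512


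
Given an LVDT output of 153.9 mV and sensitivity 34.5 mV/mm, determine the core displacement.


Displacement = Vout / sensitivity.
d = 153.9 / 34.5
d = 4.461 mm

4.461 mm


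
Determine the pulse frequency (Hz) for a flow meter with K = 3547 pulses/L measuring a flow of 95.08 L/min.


Frequency = K * Q / 60 (converting L/min to L/s).
f = 3547 * 95.08 / 60
f = 337248.76 / 60
f = 5620.81 Hz

5620.81 Hz


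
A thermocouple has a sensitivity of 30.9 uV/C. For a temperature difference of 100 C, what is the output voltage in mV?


The thermocouple output V = sensitivity * dT.
V = 30.9 uV/C * 100 C
V = 3090.0 uV
V = 3.09 mV

3.09 mV


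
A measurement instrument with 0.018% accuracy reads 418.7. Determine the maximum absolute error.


Absolute error = (accuracy% / 100) * reading.
Error = (0.018 / 100) * 418.7
Error = 0.00018 * 418.7
Error = 0.0754

0.0754


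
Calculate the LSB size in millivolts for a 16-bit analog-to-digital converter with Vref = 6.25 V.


The resolution (LSB) of an ADC is Vref / 2^n.
LSB = 6.25 / 2^16
LSB = 6.25 / 65536
LSB = 9.537e-05 V = 0.09536743 mV

0.09536743 mV


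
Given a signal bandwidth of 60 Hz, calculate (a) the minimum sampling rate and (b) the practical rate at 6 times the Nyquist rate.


By Nyquist theorem, fs_min = 2 * fmax.
fs_min = 2 * 60 = 120 Hz
Practical rate = 6 * fs_min = 6 * 120 = 720 Hz

fs_min = 120 Hz, fs_practical = 720 Hz


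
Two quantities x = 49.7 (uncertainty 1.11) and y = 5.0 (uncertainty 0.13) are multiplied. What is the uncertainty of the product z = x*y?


For a product z = x*y, the relative uncertainty is:
uz/z = sqrt((ux/x)^2 + (uy/y)^2)
Relative uncertainties: ux/x = 1.11/49.7 = 0.022334
uy/y = 0.13/5.0 = 0.026
z = 49.7 * 5.0 = 248.5
uz = 248.5 * sqrt(0.022334^2 + 0.026^2) = 8.517

8.517


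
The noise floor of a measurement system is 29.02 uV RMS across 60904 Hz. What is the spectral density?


Noise spectral density = Vrms / sqrt(BW).
NSD = 29.02 / sqrt(60904)
NSD = 29.02 / 246.7874
NSD = 0.1176 uV/sqrt(Hz)

0.1176 uV/sqrt(Hz)


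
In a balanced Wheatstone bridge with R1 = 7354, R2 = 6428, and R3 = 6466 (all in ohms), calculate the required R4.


At balance: R1*R4 = R2*R3, so R4 = R2*R3/R1.
R4 = 6428 * 6466 / 7354
R4 = 41563448 / 7354
R4 = 5651.82 ohm

5651.82 ohm


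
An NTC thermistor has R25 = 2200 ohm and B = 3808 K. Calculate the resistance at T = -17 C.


NTC thermistor equation: Rt = R25 * exp(B * (1/T - 1/T25)).
T in Kelvin: 256.15 K, T25 = 298.15 K
1/T - 1/T25 = 1/256.15 - 1/298.15 = 0.00054995
B * (1/T - 1/T25) = 3808 * 0.00054995 = 2.0942
Rt = 2200 * exp(2.0942) = 17861.6 ohm

17861.6 ohm


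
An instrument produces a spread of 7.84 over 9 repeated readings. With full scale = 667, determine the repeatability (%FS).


Repeatability = (spread / full scale) * 100%.
R = (7.84 / 667) * 100
R = 1.175 %FS

1.175 %FS


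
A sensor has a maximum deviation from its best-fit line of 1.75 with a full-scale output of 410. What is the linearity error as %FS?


Linearity error = (max deviation / full scale) * 100%.
Linearity = (1.75 / 410) * 100
Linearity = 0.427 %FS

0.427 %FS


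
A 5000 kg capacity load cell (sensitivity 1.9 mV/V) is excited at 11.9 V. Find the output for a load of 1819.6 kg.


Vout = rated_output * Vex * (load / capacity).
Vout = 1.9 * 11.9 * (1819.6 / 5000)
Vout = 1.9 * 11.9 * 0.36392
Vout = 8.228 mV

8.228 mV


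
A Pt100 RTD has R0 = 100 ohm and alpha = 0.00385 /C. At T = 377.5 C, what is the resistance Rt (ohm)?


The RTD equation: Rt = R0 * (1 + alpha * T).
Rt = 100 * (1 + 0.00385 * 377.5)
Rt = 100 * (1 + 1.453375)
Rt = 100 * 2.453375
Rt = 245.338 ohm

245.338 ohm


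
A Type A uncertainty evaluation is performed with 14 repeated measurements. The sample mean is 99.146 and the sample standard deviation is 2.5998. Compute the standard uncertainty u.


The standard uncertainty for Type A evaluation is u = s / sqrt(n).
u = 2.5998 / sqrt(14)
u = 2.5998 / 3.7417
u = 0.6948

0.6948


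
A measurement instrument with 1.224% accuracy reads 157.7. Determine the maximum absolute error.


Absolute error = (accuracy% / 100) * reading.
Error = (1.224 / 100) * 157.7
Error = 0.01224 * 157.7
Error = 1.9302

1.9302


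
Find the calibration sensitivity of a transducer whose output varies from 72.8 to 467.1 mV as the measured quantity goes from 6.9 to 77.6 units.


Sensitivity = (y2 - y1) / (x2 - x1).
S = (467.1 - 72.8) / (77.6 - 6.9)
S = 394.3 / 70.7
S = 5.5771 mV/unit

5.5771 mV/unit


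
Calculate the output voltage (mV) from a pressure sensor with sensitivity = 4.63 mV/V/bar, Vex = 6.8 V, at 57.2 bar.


Output = sensitivity * Vex * P.
Vout = 4.63 * 6.8 * 57.2
Vout = 31.484 * 57.2
Vout = 1800.88 mV

1800.88 mV


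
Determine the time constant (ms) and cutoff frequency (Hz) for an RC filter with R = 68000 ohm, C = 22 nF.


Time constant: tau = R * C.
tau = 68000 * 2.20e-08 = 0.001496 s
tau = 1.496 ms
Cutoff frequency: fc = 1 / (2*pi*R*C).
fc = 1 / (2*pi*0.001496) = 106.39 Hz

tau = 1.496 ms, fc = 106.39 Hz


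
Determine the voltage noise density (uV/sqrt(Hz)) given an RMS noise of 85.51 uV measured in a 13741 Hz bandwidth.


Noise spectral density = Vrms / sqrt(BW).
NSD = 85.51 / sqrt(13741)
NSD = 85.51 / 117.222
NSD = 0.7295 uV/sqrt(Hz)

0.7295 uV/sqrt(Hz)


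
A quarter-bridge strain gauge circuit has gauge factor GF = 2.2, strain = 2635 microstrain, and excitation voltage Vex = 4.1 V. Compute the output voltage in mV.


Quarter bridge output: Vout = (GF * epsilon * Vex) / 4.
Vout = (2.2 * 2635e-6 * 4.1) / 4
Vout = 0.0237677 / 4 V
Vout = 0.00594193 V = 5.9419 mV

5.9419 mV


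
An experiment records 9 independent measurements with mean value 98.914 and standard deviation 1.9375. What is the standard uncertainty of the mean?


The standard uncertainty for Type A evaluation is u = s / sqrt(n).
u = 1.9375 / sqrt(9)
u = 1.9375 / 3.0
u = 0.6458

0.6458


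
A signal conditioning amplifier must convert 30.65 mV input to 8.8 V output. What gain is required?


Gain = Vout / Vin (converting to same units).
G = 8.8 V / 30.65 mV
G = 8800.0 mV / 30.65 mV
G = 287.11

287.11


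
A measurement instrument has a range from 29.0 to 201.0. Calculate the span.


Span = upper range - lower range.
Span = 201.0 - (29.0)
Span = 172.0

172.0


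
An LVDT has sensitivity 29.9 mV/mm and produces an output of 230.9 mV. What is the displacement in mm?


Displacement = Vout / sensitivity.
d = 230.9 / 29.9
d = 7.722 mm

7.722 mm


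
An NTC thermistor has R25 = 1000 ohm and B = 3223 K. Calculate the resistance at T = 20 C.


NTC thermistor equation: Rt = R25 * exp(B * (1/T - 1/T25)).
T in Kelvin: 293.15 K, T25 = 298.15 K
1/T - 1/T25 = 1/293.15 - 1/298.15 = 5.721e-05
B * (1/T - 1/T25) = 3223 * 5.721e-05 = 0.1844
Rt = 1000 * exp(0.1844) = 1202.5 ohm

1202.5 ohm


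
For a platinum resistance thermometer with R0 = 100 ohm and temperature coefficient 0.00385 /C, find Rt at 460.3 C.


The RTD equation: Rt = R0 * (1 + alpha * T).
Rt = 100 * (1 + 0.00385 * 460.3)
Rt = 100 * (1 + 1.772155)
Rt = 100 * 2.772155
Rt = 277.216 ohm

277.216 ohm


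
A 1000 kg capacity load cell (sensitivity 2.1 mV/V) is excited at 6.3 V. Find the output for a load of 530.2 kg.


Vout = rated_output * Vex * (load / capacity).
Vout = 2.1 * 6.3 * (530.2 / 1000)
Vout = 2.1 * 6.3 * 0.5302
Vout = 7.015 mV

7.015 mV


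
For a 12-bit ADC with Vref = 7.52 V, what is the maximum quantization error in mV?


The maximum quantization error is +/- LSB/2.
LSB = Vref / 2^n = 7.52 / 4096 = 0.00183594 V
Max error = LSB / 2 = 0.00183594 / 2 = 0.00091797 V
Max error = 0.918 mV

0.918 mV


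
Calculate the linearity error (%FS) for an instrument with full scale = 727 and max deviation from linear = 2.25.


Linearity error = (max deviation / full scale) * 100%.
Linearity = (2.25 / 727) * 100
Linearity = 0.309 %FS

0.309 %FS


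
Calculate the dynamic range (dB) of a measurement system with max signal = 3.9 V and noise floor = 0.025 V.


Dynamic range = 20 * log10(Vmax / Vnoise).
DR = 20 * log10(3.9 / 0.025)
DR = 20 * log10(156.0)
DR = 43.86 dB

43.86 dB


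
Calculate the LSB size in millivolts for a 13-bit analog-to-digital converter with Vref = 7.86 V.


The resolution (LSB) of an ADC is Vref / 2^n.
LSB = 7.86 / 2^13
LSB = 7.86 / 8192
LSB = 0.00095947 V = 0.95947266 mV

0.95947266 mV


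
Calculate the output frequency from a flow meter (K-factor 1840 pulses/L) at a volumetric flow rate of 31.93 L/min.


Frequency = K * Q / 60 (converting L/min to L/s).
f = 1840 * 31.93 / 60
f = 58751.2 / 60
f = 979.19 Hz

979.19 Hz


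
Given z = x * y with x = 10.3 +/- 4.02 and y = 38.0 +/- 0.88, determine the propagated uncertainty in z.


For a product z = x*y, the relative uncertainty is:
uz/z = sqrt((ux/x)^2 + (uy/y)^2)
Relative uncertainties: ux/x = 4.02/10.3 = 0.390291
uy/y = 0.88/38.0 = 0.023158
z = 10.3 * 38.0 = 391.4
uz = 391.4 * sqrt(0.390291^2 + 0.023158^2) = 153.029

153.029


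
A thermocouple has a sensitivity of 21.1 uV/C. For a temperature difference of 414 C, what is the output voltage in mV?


The thermocouple output V = sensitivity * dT.
V = 21.1 uV/C * 414 C
V = 8735.4 uV
V = 8.735 mV

8.735 mV


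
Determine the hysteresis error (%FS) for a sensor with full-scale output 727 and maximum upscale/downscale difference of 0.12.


Hysteresis = (max difference / full scale) * 100%.
H = (0.12 / 727) * 100
H = 0.017 %FS

0.017 %FS


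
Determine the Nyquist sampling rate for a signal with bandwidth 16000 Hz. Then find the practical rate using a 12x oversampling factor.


By Nyquist theorem, fs_min = 2 * fmax.
fs_min = 2 * 16000 = 32000 Hz
Practical rate = 12 * fs_min = 12 * 32000 = 384000 Hz

fs_min = 32000 Hz, fs_practical = 384000 Hz


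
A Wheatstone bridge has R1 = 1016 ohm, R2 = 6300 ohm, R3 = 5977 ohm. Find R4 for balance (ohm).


At balance: R1*R4 = R2*R3, so R4 = R2*R3/R1.
R4 = 6300 * 5977 / 1016
R4 = 37655100 / 1016
R4 = 37062.11 ohm

37062.11 ohm


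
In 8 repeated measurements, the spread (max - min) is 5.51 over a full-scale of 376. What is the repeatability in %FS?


Repeatability = (spread / full scale) * 100%.
R = (5.51 / 376) * 100
R = 1.465 %FS

1.465 %FS


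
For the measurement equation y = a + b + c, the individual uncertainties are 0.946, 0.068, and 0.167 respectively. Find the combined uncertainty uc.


For a sum of independent quantities, uc = sqrt(u1^2 + u2^2 + u3^2).
uc = sqrt(0.946^2 + 0.068^2 + 0.167^2)
uc = sqrt(0.894916 + 0.004624 + 0.027889)
uc = 0.963

0.963


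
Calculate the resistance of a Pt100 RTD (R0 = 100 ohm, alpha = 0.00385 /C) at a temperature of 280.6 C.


The RTD equation: Rt = R0 * (1 + alpha * T).
Rt = 100 * (1 + 0.00385 * 280.6)
Rt = 100 * (1 + 1.08031)
Rt = 100 * 2.08031
Rt = 208.031 ohm

208.031 ohm
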